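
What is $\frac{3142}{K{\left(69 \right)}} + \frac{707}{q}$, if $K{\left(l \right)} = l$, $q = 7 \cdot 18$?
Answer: $\frac{21175}{414} \approx 51.147$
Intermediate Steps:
$q = 126$
$\frac{3142}{K{\left(69 \right)}} + \frac{707}{q} = \frac{3142}{69} + \frac{707}{126} = 3142 \cdot \frac{1}{69} + 707 \cdot \frac{1}{126} = \frac{3142}{69} + \frac{101}{18} = \frac{21175}{414}$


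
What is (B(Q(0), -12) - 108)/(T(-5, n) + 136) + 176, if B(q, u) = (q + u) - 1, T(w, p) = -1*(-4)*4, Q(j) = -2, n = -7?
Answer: 26629/152 ≈ 175.19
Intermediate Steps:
T(w, p) = 16 (T(w, p) = 4*4 = 16)
B(q, u) = -1 + q + u
(B(Q(0), -12) - 108)/(T(-5, n) + 136) + 176 = ((-1 - 2 - 12) - 108)/(16 + 136) + 176 = (-15 - 108)/152 + 176 = -123*1/152 + 176 = -123/152 + 176 = 26629/152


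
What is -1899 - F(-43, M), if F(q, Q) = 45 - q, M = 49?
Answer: -1987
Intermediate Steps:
-1899 - F(-43, M) = -1899 - (45 - 1*(-43)) = -1899 - (45 + 43) = -1899 - 1*88 = -1899 - 88 = -1987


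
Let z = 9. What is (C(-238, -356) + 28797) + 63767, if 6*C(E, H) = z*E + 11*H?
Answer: 274663/3 ≈ 91554.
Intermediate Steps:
C(E, H) = 3*E/2 + 11*H/6 (C(E, H) = (9*E + 11*H)/6 = 3*E/2 + 11*H/6)
(C(-238, -356) + 28797) + 63767 = (((3/2)*(-238) + (11/6)*(-356)) + 28797) + 63767 = ((-357 - 1958/3) + 28797) + 63767 = (-3029/3 + 28797) + 63767 = 83362/3 + 63767 = 274663/3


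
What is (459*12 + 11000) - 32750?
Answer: -16242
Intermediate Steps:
(459*12 + 11000) - 32750 = (5508 + 11000) - 32750 = 16508 - 32750 = -16242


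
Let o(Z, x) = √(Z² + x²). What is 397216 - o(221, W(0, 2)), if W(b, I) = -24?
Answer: 397216 - √49417 ≈ 3.9699e+5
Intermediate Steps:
397216 - o(221, W(0, 2)) = 397216 - √(221² + (-24)²) = 397216 - √(48841 + 576) = 397216 - √49417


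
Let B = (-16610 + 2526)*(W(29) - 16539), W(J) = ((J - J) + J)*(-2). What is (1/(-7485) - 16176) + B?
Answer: 1749513750419/7485 ≈ 2.3374e+8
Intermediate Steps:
W(J) = -2*J (W(J) = (0 + J)*(-2) = J*(-2) = -2*J)
B = 233752148 (B = (-16610 + 2526)*(-2*29 - 16539) = -14084*(-58 - 16539) = -14084*(-16597) = 233752148)
(1/(-7485) - 16176) + B = (1/(-7485) - 16176) + 233752148 = (-1/7485 - 16176) + 233752148 = -121077361/7485 + 233752148 = 1749513750419/7485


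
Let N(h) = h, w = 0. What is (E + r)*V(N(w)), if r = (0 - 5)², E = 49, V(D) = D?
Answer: 0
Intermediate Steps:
r = 25 (r = (-5)² = 25)
(E + r)*V(N(w)) = (49 + 25)*0 = 74*0 = 0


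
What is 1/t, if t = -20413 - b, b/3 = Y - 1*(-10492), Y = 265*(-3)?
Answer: -1/49504 ≈ -2.0200e-5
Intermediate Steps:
Y = -795
b = 29091 (b = 3*(-795 - 1*(-10492)) = 3*(-795 + 10492) = 3*9697 = 29091)
t = -49504 (t = -20413 - 1*29091 = -20413 - 29091 = -49504)
1/t = 1/(-49504) = -1/49504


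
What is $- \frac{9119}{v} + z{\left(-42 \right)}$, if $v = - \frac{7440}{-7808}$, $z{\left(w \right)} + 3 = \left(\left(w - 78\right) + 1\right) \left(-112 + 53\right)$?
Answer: $- \frac{1186702}{465} \approx -2552.0$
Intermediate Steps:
$z{\left(w \right)} = 4540 - 59 w$ ($z{\left(w \right)} = -3 + \left(\left(w - 78\right) + 1\right) \left(-112 + 53\right) = -3 + \left(\left(-78 + w\right) + 1\right) \left(-59\right) = -3 + \left(-77 + w\right) \left(-59\right) = -3 - \left(-4543 + 59 w\right) = 4540 - 59 w$)
$v = \frac{465}{488}$ ($v = \left(-7440\right) \left(- \frac{1}{7808}\right) = \frac{465}{488} \approx 0.95287$)
$- \frac{9119}{v} + z{\left(-42 \right)} = - \frac{9119}{\frac{465}{488}} + \left(4540 - -2478\right) = \left(-9119\right) \frac{488}{465} + \left(4540 + 2478\right) = - \frac{4450072}{465} + 7018 = - \frac{1186702}{465}$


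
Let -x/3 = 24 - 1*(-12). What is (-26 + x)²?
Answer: 17956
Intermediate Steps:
x = -108 (x = -3*(24 - 1*(-12)) = -3*(24 + 12) = -3*36 = -108)
(-26 + x)² = (-26 - 108)² = (-134)² = 17956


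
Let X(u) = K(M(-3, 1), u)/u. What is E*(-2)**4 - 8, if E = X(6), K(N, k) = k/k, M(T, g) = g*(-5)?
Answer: -16/3 ≈ -5.3333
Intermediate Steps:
M(T, g) = -5*g
K(N, k) = 1
X(u) = 1/u
E = 1/6 ≈ 0.16667
E*(-2)**4 - 8 = (1/6)*(-2)**4 - 8 = (1/6)*16 - 8 = 8/3 - 8 = -16/3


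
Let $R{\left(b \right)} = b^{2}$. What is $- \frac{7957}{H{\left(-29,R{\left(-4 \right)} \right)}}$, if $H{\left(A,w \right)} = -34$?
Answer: $\frac{7957}{34} \approx 234.03$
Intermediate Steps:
$- \frac{7957}{H{\left(-29,R{\left(-4 \right)} \right)}} = - \frac{7957}{-34} = \left(-7957\right) \left(- \frac{1}{34}\right) = \frac{7957}{34}$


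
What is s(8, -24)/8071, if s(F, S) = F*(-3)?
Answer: -24/8071 ≈ -0.0029736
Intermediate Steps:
s(F, S) = -3*F
s(8, -24)/8071 = -3*8/8071 = -24*1/8071 = -24/8071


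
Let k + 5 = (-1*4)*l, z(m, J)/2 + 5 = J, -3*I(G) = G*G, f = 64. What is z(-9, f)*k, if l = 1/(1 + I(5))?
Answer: -5782/11 ≈ -525.64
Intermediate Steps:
I(G) = -G²/3 (I(G) = -G*G/3 = -G²/3)
l = -3/22 (l = 1/(1 - ⅓*5²) = 1/(1 - ⅓*25) = 1/(1 - 25/3) = 1/(-22/3) = -3/22 ≈ -0.13636)
z(m, J) = -10 + 2*J
k = -49/11 (k = -5 - 1*4*(-3/22) = -5 - 4*(-3/22) = -5 + 6/11 = -49/11 ≈ -4.4545)
z(-9, f)*k = (-10 + 2*64)*(-49/11) = (-10 + 128)*(-49/11) = 118*(-49/11) = -5782/11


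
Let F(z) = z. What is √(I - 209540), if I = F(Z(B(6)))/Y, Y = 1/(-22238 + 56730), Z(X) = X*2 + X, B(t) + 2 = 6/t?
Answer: 2*I*√78254 ≈ 559.48*I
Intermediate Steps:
B(t) = -2 + 6/t
Z(X) = 3*X (Z(X) = 2*X + X = 3*X)
Y = 1/34492 ≈ 2.8992e-5
I = -103476 (I = (3*(-2 + 6/6))/(1/34492) = (3*(-2 + 6*(⅙)))*34492 = (3*(-2 + 1))*34492 = (3*(-1))*34492 = -3*34492 = -103476)
√(I - 209540) = √(-103476 - 209540) = √(-313016) = 2*I*√78254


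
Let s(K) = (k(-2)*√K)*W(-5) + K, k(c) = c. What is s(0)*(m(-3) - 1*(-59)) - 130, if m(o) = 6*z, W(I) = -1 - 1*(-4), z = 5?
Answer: -130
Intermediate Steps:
W(I) = 3 (W(I) = -1 + 4 = 3)
m(o) = 30 (m(o) = 6*5 = 30)
s(K) = K - 6*√K (s(K) = -2*√K*3 + K = -6*√K + K = K - 6*√K)
s(0)*(m(-3) - 1*(-59)) - 130 = (0 - 6*√0)*(30 - 1*(-59)) - 130 = (0 - 6*0)*(30 + 59) - 130 = (0 + 0)*89 - 130 = 0*89 - 130 = 0 - 130 = -130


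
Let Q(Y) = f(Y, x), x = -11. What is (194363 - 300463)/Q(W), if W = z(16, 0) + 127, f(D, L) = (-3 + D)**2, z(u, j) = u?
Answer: -1061/196 ≈ -5.4133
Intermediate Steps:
W = 143 (W = 16 + 127 = 143)
Q(Y) = (-3 + Y)**2
(194363 - 300463)/Q(W) = (194363 - 300463)/((-3 + 143)**2) = -106100/(140**2) = -106100/19600 = -106100*1/19600 = -1061/196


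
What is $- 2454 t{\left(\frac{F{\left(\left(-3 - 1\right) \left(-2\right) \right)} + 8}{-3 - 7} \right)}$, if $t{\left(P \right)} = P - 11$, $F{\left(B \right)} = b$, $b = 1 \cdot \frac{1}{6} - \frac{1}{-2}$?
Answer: $\frac{145604}{5} \approx 29121.0$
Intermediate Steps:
$b = \frac{2}{3}$ ($b = 1 \cdot \frac{1}{6} - - \frac{1}{2} = \frac{1}{6} + \frac{1}{2} = \frac{2}{3} \approx 0.66667$)
$F{\left(B \right)} = \frac{2}{3}$
$t{\left(P \right)} = -11 + P$
$- 2454 t{\left(\frac{F{\left(\left(-3 - 1\right) \left(-2\right) \right)} + 8}{-3 - 7} \right)} = - 2454 \left(-11 + \frac{\frac{2}{3} + 8}{-3 - 7}\right) = - 2454 \left(-11 + \frac{26}{3 \left(-10\right)}\right) = - 2454 \left(-11 + \frac{26}{3} \left(- \frac{1}{10}\right)\right) = - 2454 \left(-11 - \frac{13}{15}\right) = \left(-2454\right) \left(- \frac{178}{15}\right) = \frac{145604}{5}$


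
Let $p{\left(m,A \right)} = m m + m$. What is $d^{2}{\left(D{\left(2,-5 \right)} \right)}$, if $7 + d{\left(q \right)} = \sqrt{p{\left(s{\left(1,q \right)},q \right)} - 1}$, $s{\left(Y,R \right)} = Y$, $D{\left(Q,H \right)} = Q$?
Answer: $36$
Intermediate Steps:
$p{\left(m,A \right)} = m + m^{2}$ ($p{\left(m,A \right)} = m^{2} + m = m + m^{2}$)
$d{\left(q \right)} = -6$ ($d{\left(q \right)} = -7 + \sqrt{1 \left(1 + 1\right) - 1} = -7 + \sqrt{1 \cdot 2 - 1} = -7 + \sqrt{2 - 1} = -7 + \sqrt{1} = -7 + 1 = -6$)
$d^{2}{\left(D{\left(2,-5 \right)} \right)} = \left(-6\right)^{2} = 36$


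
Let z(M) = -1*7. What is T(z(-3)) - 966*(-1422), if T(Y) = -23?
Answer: 1373629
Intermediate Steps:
z(M) = -7
T(z(-3)) - 966*(-1422) = -23 - 966*(-1422) = -23 + 1373652 = 1373629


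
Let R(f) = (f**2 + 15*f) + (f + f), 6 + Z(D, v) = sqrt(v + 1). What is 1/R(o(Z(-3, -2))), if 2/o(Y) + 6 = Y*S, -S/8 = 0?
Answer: -9/50 ≈ -0.18000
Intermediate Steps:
S = 0 (S = -8*0 = 0)
Z(D, v) = -6 + sqrt(1 + v) (Z(D, v) = -6 + sqrt(v + 1) = -6 + sqrt(1 + v))
o(Y) = -1/3 (o(Y) = 2/(-6 + Y*0) = 2/(-6 + 0) = 2/(-6) = 2*(-1/6) = -1/3)
R(f) = f**2 + 17*f (R(f) = (f**2 + 15*f) + 2*f = f**2 + 17*f)
1/R(o(Z(-3, -2))) = 1/(-(17 - 1/3)/3) = 1/(-1/3*50/3) = 1/(-50/9) = -9/50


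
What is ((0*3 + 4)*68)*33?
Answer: 8976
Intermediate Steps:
((0*3 + 4)*68)*33 = ((0 + 4)*68)*33 = (4*68)*33 = 272*33 = 8976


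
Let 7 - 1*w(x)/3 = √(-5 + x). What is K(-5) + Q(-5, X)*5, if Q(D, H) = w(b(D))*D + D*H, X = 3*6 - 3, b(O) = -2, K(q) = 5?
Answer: -895 + 75*I*√7 ≈ -895.0 + 198.43*I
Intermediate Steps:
X = 15 (X = 18 - 3 = 15)
w(x) = 21 - 3*√(-5 + x)
Q(D, H) = D*H + D*(21 - 3*I*√7) (Q(D, H) = (21 - 3*√(-5 - 2))*D + D*H = (21 - 3*I*√7)*D + D*H = D*(21 - 3*I*√7) + D*H = D*H + D*(21 - 3*I*√7))
K(-5) + Q(-5, X)*5 = 5 - 5*(21 + 15 - 3*I*√7)*5 = 5 - 5*(36 - 3*I*√7)*5 = 5 + (-180 + 15*I*√7)*5 = 5 + (-900 + 75*I*√7) = -895 + 75*I*√7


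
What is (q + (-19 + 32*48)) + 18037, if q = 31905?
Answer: 51459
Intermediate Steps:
(q + (-19 + 32*48)) + 18037 = (31905 + (-19 + 32*48)) + 18037 = (31905 + (-19 + 1536)) + 18037 = (31905 + 1517) + 18037 = 33422 + 18037 = 51459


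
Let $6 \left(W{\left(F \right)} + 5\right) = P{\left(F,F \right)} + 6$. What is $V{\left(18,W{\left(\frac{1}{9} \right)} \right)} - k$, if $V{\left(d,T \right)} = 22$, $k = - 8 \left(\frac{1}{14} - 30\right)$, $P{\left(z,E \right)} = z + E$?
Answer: $- \frac{1522}{7} \approx -217.43$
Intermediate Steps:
$P{\left(z,E \right)} = E + z$
$k = \frac{1676}{7}$ ($k = - 8 \left(\frac{1}{14} - 30\right) = \left(-8\right) \left(- \frac{419}{14}\right) = \frac{1676}{7} \approx 239.43$)
$W{\left(F \right)} = -4 + \frac{F}{3}$ ($W{\left(F \right)} = -5 + \frac{\left(F + F\right) + 6}{6} = -5 + \frac{2 F + 6}{6} = -5 + \frac{6 + 2 F}{6} = -5 + \left(1 + \frac{F}{3}\right) = -4 + \frac{F}{3}$)
$V{\left(18,W{\left(\frac{1}{9} \right)} \right)} - k = 22 - \frac{1676}{7} = - \frac{1522}{7}$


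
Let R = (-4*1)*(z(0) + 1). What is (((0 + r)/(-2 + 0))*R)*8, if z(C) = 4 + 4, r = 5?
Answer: 720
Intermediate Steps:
z(C) = 8
R = -36 (R = (-4*1)*(8 + 1) = -4*9 = -36)
(((0 + r)/(-2 + 0))*R)*8 = (((0 + 5)/(-2 + 0))*(-36))*8 = ((5/(-2))*(-36))*8 = (-1/2*5*(-36))*8 = -5/2*(-36)*8 = 90*8 = 720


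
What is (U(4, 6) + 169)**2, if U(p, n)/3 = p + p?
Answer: 37249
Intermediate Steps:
U(p, n) = 6*p (U(p, n) = 3*(p + p) = 3*(2*p) = 6*p)
(U(4, 6) + 169)**2 = (6*4 + 169)**2 = (24 + 169)**2 = 193**2 = 37249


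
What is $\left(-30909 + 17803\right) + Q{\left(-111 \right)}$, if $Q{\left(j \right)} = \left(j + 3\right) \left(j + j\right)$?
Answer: $10870$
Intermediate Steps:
$Q{\left(j \right)} = 2 j \left(3 + j\right)$ ($Q{\left(j \right)} = \left(3 + j\right) 2 j = 2 j \left(3 + j\right)$)
$\left(-30909 + 17803\right) + Q{\left(-111 \right)} = \left(-30909 + 17803\right) + 2 \left(-111\right) \left(3 - 111\right) = -13106 + 2 \left(-111\right) \left(-108\right) = -13106 + 23976 = 10870$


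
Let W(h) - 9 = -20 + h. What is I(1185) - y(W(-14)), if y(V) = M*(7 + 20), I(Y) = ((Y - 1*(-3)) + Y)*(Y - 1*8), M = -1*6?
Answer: 2793183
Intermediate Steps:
M = -6
W(h) = -11 + h (W(h) = 9 + (-20 + h) = -11 + h)
I(Y) = (-8 + Y)*(3 + 2*Y) (I(Y) = ((Y + 3) + Y)*(Y - 8) = ((3 + Y) + Y)*(-8 + Y) = (3 + 2*Y)*(-8 + Y) = (-8 + Y)*(3 + 2*Y))
y(V) = -162 (y(V) = -6*(7 + 20) = -6*27 = -162)
I(1185) - y(W(-14)) = (-24 - 13*1185 + 2*1185²) - 1*(-162) = (-24 - 15405 + 2*1404225) + 162 = (-24 - 15405 + 2808450) + 162 = 2793021 + 162 = 2793183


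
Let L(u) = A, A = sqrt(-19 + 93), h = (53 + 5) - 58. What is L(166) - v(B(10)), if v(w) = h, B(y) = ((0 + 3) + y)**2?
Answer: sqrt(74) ≈ 8.6023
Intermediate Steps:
B(y) = (3 + y)**2
h = 0 (h = 58 - 58 = 0)
v(w) = 0
A = sqrt(74) ≈ 8.6023
L(u) = sqrt(74)
L(166) - v(B(10)) = sqrt(74) - 1*0 = sqrt(74) + 0 = sqrt(74)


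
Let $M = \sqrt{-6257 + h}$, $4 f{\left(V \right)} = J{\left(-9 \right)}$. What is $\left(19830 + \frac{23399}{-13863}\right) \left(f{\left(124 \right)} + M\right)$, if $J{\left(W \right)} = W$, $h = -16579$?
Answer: $- \frac{824639673}{18484} + \frac{549759782 i \sqrt{5709}}{13863} \approx -44614.0 + 2.9964 \cdot 10^{6} i$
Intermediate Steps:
$f{\left(V \right)} = - \frac{9}{4}$ ($f{\left(V \right)} = \frac{1}{4} \left(-9\right) = - \frac{9}{4}$)
$M = 2 i \sqrt{5709}$ ($M = \sqrt{-6257 - 16579} = \sqrt{-22836} = 2 i \sqrt{5709} \approx 151.12 i$)
$\left(19830 + \frac{23399}{-13863}\right) \left(f{\left(124 \right)} + M\right) = \left(19830 + \frac{23399}{-13863}\right) \left(- \frac{9}{4} + 2 i \sqrt{5709}\right) = \left(19830 + 23399 \left(- \frac{1}{13863}\right)\right) \left(- \frac{9}{4} + 2 i \sqrt{5709}\right) = \left(19830 - \frac{23399}{13863}\right) \left(- \frac{9}{4} + 2 i \sqrt{5709}\right) = \frac{274879891 \left(- \frac{9}{4} + 2 i \sqrt{5709}\right)}{13863} = - \frac{824639673}{18484} + \frac{549759782 i \sqrt{5709}}{13863}$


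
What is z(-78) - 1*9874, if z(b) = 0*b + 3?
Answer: -9871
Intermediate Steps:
z(b) = 3 (z(b) = 0 + 3 = 3)
z(-78) - 1*9874 = 3 - 1*9874 = 3 - 9874 = -9871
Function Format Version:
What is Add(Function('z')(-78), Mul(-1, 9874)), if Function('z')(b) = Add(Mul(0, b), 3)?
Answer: -9871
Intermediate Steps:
Function('z')(b) = 3 (Function('z')(b) = Add(0, 3) = 3)
Add(Function('z')(-78), Mul(-1, 9874)) = Add(3, Mul(-1, 9874)) = Add(3, -9874) = -9871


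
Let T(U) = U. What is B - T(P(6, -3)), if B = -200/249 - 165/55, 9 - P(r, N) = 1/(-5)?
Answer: -16189/1245 ≈ -13.003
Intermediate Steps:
P(r, N) = 46/5 (P(r, N) = 9 - 1/(-5) = 9 - 1*(-1/5) = 9 + 1/5 = 46/5)
B = -947/249 (B = -200*1/249 - 165*1/55 = -200/249 - 3 = -947/249 ≈ -3.8032)
B - T(P(6, -3)) = -947/249 - 1*46/5 = -947/249 - 46/5 = -16189/1245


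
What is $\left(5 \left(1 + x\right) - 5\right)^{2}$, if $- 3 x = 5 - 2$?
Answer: $25$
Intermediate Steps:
$x = -1$ ($x = - \frac{5 - 2}{3} = \left(- \frac{1}{3}\right) 3 = -1$)
$\left(5 \left(1 + x\right) - 5\right)^{2} = \left(5 \left(1 - 1\right) - 5\right)^{2} = \left(5 \cdot 0 - 5\right)^{2} = \left(0 - 5\right)^{2} = \left(-5\right)^{2} = 25$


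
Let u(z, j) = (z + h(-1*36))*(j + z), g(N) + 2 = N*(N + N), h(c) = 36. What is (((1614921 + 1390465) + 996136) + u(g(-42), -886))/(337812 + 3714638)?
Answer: 6702601/2026225 ≈ 3.3079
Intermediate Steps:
g(N) = -2 + 2*N**2 (g(N) = -2 + N*(N + N) = -2 + N*(2*N) = -2 + 2*N**2)
u(z, j) = (36 + z)*(j + z) (u(z, j) = (z + 36)*(j + z) = (36 + z)*(j + z))
(((1614921 + 1390465) + 996136) + u(g(-42), -886))/(337812 + 3714638) = (((1614921 + 1390465) + 996136) + ((-2 + 2*(-42)**2)**2 + 36*(-886) + 36*(-2 + 2*(-42)**2) - 886*(-2 + 2*(-42)**2)))/(337812 + 3714638) = ((3005386 + 996136) + ((-2 + 2*1764)**2 - 31896 + 36*(-2 + 2*1764) - 886*(-2 + 2*1764)))/4052450 = (4001522 + ((-2 + 3528)**2 - 31896 + 36*(-2 + 3528) - 886*(-2 + 3528)))*(1/4052450) = (4001522 + (3526**2 - 31896 + 36*3526 - 886*3526))*(1/4052450) = (4001522 + (12432676 - 31896 + 126936 - 3124036))*(1/4052450) = (4001522 + 9403680)*(1/4052450) = 13405202*(1/4052450) = 6702601/2026225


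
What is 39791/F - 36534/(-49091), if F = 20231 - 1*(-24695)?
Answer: 513529495/315066038 ≈ 1.6299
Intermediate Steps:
F = 44926 (F = 20231 + 24695 = 44926)
39791/F - 36534/(-49091) = 39791/44926 - 36534/(-49091) = 39791*(1/44926) - 36534*(-1/49091) = 39791/44926 + 36534/49091 = 513529495/315066038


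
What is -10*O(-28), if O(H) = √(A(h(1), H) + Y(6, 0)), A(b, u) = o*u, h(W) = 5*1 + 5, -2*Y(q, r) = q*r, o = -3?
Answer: -20*√21 ≈ -91.651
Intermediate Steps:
Y(q, r) = -q*r/2
h(W) = 10 (h(W) = 5 + 5 = 10)
A(b, u) = -3*u
O(H) = √3*√(-H) (O(H) = √(-3*H - ½*6*0) = √(-3*H + 0) = √(-3*H) = √3*√(-H))
-10*O(-28) = -10*√3*√(-1*(-28)) = -10*√3*√28 = -10*√3*2*√7 = -20*√21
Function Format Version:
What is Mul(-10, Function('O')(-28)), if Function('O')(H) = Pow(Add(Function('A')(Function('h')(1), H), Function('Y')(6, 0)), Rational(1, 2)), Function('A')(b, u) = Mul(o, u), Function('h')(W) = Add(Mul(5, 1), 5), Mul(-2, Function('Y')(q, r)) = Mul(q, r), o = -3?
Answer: Mul(-20, Pow(21, Rational(1, 2))) ≈ -91.651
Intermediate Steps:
Function('Y')(q, r) = Mul(Rational(-1, 2), q, r) (Function('Y')(q, r) = Mul(Rational(-1, 2), Mul(q, r)) = Mul(Rational(-1, 2), q, r))
Function('h')(W) = 10 (Function('h')(W) = Add(5, 5) = 10)
Function('A')(b, u) = Mul(-3, u)
Function('O')(H) = Mul(Pow(3, Rational(1, 2)), Pow(Mul(-1, H), Rational(1, 2))) (Function('O')(H) = Pow(Add(Mul(-3, H), Mul(Rational(-1, 2), 6, 0)), Rational(1, 2)) = Pow(Add(Mul(-3, H), 0), Rational(1, 2)) = Pow(Mul(-3, H), Rational(1, 2)) = Mul(Pow(3, Rational(1, 2)), Pow(Mul(-1, H), Rational(1, 2))))
Mul(-10, Function('O')(-28)) = Mul(-10, Mul(Pow(3, Rational(1, 2)), Pow(Mul(-1, -28), Rational(1, 2)))) = Mul(-10, Mul(Pow(3, Rational(1, 2)), Pow(28, Rational(1, 2)))) = Mul(-10, Mul(Pow(3, Rational(1, 2)), Mul(2, Pow(7, Rational(1, 2))))) = Mul(-10, Mul(2, Pow(21, Rational(1, 2)))) = Mul(-20, Pow(21, Rational(1, 2)))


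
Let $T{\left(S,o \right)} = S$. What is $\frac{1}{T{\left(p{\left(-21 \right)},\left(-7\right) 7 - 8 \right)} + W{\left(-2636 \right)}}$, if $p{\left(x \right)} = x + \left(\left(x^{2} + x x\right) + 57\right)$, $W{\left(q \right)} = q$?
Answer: $- \frac{1}{1718} \approx -0.00058207$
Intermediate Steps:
$p{\left(x \right)} = 57 + x + 2 x^{2}$ ($p{\left(x \right)} = x + \left(\left(x^{2} + x^{2}\right) + 57\right) = x + \left(2 x^{2} + 57\right) = x + \left(57 + 2 x^{2}\right) = 57 + x + 2 x^{2}$)
$\frac{1}{T{\left(p{\left(-21 \right)},\left(-7\right) 7 - 8 \right)} + W{\left(-2636 \right)}} = \frac{1}{\left(57 - 21 + 2 \left(-21\right)^{2}\right) - 2636} = \frac{1}{\left(57 - 21 + 2 \cdot 441\right) - 2636} = \frac{1}{\left(57 - 21 + 882\right) - 2636} = \frac{1}{918 - 2636} = \frac{1}{-1718} = - \frac{1}{1718}$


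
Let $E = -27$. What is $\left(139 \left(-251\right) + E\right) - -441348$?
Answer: $406432$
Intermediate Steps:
$\left(139 \left(-251\right) + E\right) - -441348 = \left(139 \left(-251\right) - 27\right) - -441348 = \left(-34889 - 27\right) + 441348 = -34916 + 441348 = 406432$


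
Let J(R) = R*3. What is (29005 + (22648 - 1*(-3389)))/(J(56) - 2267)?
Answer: -55042/2099 ≈ -26.223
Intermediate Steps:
J(R) = 3*R
(29005 + (22648 - 1*(-3389)))/(J(56) - 2267) = (29005 + (22648 - 1*(-3389)))/(3*56 - 2267) = (29005 + (22648 + 3389))/(168 - 2267) = (29005 + 26037)/(-2099) = 55042*(-1/2099) = -55042/2099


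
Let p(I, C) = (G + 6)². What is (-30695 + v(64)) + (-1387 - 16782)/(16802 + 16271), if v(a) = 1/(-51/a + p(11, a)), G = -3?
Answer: -532974682928/17363325 ≈ -30695.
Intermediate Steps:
p(I, C) = 9 (p(I, C) = (-3 + 6)² = 3² = 9)
v(a) = 1/(9 - 51/a) (v(a) = 1/(-51/a + 9) = 1/(9 - 51/a))
(-30695 + v(64)) + (-1387 - 16782)/(16802 + 16271) = (-30695 + (⅓)*64/(-17 + 3*64)) + (-1387 - 16782)/(16802 + 16271) = (-30695 + (⅓)*64/(-17 + 192)) - 18169/33073 = (-30695 + (⅓)*64/175) - 18169*1/33073 = (-30695 + (⅓)*64*(1/175)) - 18169/33073 = (-30695 + 64/525) - 18169/33073 = -16114811/525 - 18169/33073 = -532974682928/17363325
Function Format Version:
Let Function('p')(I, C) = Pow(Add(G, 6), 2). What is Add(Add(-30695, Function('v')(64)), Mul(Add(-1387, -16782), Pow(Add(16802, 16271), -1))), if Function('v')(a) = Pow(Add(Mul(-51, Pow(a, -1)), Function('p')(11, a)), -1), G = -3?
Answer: Rational(-532974682928, 17363325) ≈ -30695.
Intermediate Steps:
Function('p')(I, C) = 9 (Function('p')(I, C) = Pow(Add(-3, 6), 2) = Pow(3, 2) = 9)
Function('v')(a) = Pow(Add(9, Mul(-51, Pow(a, -1))), -1) (Function('v')(a) = Pow(Add(Mul(-51, Pow(a, -1)), 9), -1) = Pow(Add(9, Mul(-51, Pow(a, -1))), -1))
Add(Add(-30695, Function('v')(64)), Mul(Add(-1387, -16782), Pow(Add(16802, 16271), -1))) = Add(Add(-30695, Mul(Rational(1, 3), 64, Pow(Add(-17, Mul(3, 64)), -1))), Mul(Add(-1387, -16782), Pow(Add(16802, 16271), -1))) = Add(Add(-30695, Mul(Rational(1, 3), 64, Pow(Add(-17, 192), -1))), Mul(-18169, Pow(33073, -1))) = Add(Add(-30695, Mul(Rational(1, 3), 64, Pow(175, -1))), Mul(-18169, Rational(1, 33073))) = Add(Add(-30695, Mul(Rational(1, 3), 64, Rational(1, 175))), Rational(-18169, 33073)) = Add(Add(-30695, Rational(64, 525)), Rational(-18169, 33073)) = Add(Rational(-16114811, 525), Rational(-18169, 33073)) = Rational(-532974682928, 17363325)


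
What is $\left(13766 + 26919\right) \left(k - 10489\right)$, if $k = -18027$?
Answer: $-1160173460$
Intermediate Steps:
$\left(13766 + 26919\right) \left(k - 10489\right) = \left(13766 + 26919\right) \left(-18027 - 10489\right) = 40685 \left(-28516\right) = -1160173460$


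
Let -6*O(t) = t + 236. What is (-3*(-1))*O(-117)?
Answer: -119/2 ≈ -59.500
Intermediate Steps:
O(t) = -118/3 - t/6 (O(t) = -(t + 236)/6 = -(236 + t)/6 = -118/3 - t/6)
(-3*(-1))*O(-117) = (-3*(-1))*(-118/3 - ⅙*(-117)) = 3*(-118/3 + 39/2) = 3*(-119/6) = -119/2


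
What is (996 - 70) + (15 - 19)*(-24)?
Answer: 1022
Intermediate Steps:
(996 - 70) + (15 - 19)*(-24) = 926 - 4*(-24) = 926 + 96 = 1022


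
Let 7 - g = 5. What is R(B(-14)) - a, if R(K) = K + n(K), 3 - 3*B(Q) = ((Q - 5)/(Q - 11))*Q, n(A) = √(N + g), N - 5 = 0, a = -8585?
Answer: 644216/75 + √7 ≈ 8592.2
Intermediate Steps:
g = 2 (g = 7 - 1*5 = 7 - 5 = 2)
N = 5 (N = 5 + 0 = 5)
n(A) = √7 (n(A) = √(5 + 2) = √7)
B(Q) = 1 - Q*(-5 + Q)/(3*(-11 + Q)) (B(Q) = 1 - (Q - 5)/(Q - 11)*Q/3 = 1 - (-5 + Q)/(-11 + Q)*Q/3 = 1 - Q*(-5 + Q)/(3*(-11 + Q)))
R(K) = K + √7
R(B(-14)) - a = ((-33 - 1*(-14)² + 8*(-14))/(3*(-11 - 14)) + √7) - 1*(-8585) = ((⅓)*(-33 - 1*196 - 112)/(-25) + √7) + 8585 = ((⅓)*(-1/25)*(-33 - 196 - 112) + √7) + 8585 = ((⅓)*(-1/25)*(-341) + √7) + 8585 = (341/75 + √7) + 8585 = 644216/75 + √7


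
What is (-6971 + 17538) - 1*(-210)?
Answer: 10777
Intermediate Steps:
(-6971 + 17538) - 1*(-210) = 10567 + 210 = 10777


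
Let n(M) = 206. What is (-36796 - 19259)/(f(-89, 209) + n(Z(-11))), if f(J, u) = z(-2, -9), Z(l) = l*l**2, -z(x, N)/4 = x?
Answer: -56055/214 ≈ -261.94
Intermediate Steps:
z(x, N) = -4*x
Z(l) = l**3
f(J, u) = 8 (f(J, u) = -4*(-2) = 8)
(-36796 - 19259)/(f(-89, 209) + n(Z(-11))) = (-36796 - 19259)/(8 + 206) = -56055/214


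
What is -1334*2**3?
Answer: -10672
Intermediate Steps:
-1334*2**3 = -1334*8 = -10672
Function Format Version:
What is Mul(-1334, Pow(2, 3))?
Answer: -10672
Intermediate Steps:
Mul(-1334, Pow(2, 3)) = Mul(-1334, 8) = -10672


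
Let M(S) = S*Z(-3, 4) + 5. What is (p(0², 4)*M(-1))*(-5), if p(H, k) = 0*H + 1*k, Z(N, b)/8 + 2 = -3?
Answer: -900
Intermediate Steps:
Z(N, b) = -40 (Z(N, b) = -16 + 8*(-3) = -16 - 24 = -40)
p(H, k) = k (p(H, k) = 0 + k = k)
M(S) = 5 - 40*S (M(S) = S*(-40) + 5 = -40*S + 5 = 5 - 40*S)
(p(0², 4)*M(-1))*(-5) = (4*(5 - 40*(-1)))*(-5) = (4*(5 + 40))*(-5) = (4*45)*(-5) = 180*(-5) = -900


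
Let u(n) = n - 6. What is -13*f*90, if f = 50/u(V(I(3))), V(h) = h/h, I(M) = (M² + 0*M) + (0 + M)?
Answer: 11700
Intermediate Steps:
I(M) = M + M² (I(M) = (M² + 0) + M = M² + M = M + M²)
V(h) = 1
u(n) = -6 + n
f = -10 (f = 50/(-6 + 1) = 50/(-5) = 50*(-⅕) = -10)
-13*f*90 = -13*(-10)*90 = 130*90 = 11700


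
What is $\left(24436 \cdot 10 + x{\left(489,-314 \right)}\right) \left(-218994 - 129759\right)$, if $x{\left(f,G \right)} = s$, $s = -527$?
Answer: $-85037490249$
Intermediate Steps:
$x{\left(f,G \right)} = -527$
$\left(24436 \cdot 10 + x{\left(489,-314 \right)}\right) \left(-218994 - 129759\right) = \left(24436 \cdot 10 - 527\right) \left(-218994 - 129759\right) = \left(244360 - 527\right) \left(-348753\right) = 243833 \left(-348753\right) = -85037490249$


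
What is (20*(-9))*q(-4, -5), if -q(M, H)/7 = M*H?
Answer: 25200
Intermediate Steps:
q(M, H) = -7*H*M (q(M, H) = -7*M*H = -7*H*M)
(20*(-9))*q(-4, -5) = (20*(-9))*(-7*(-5)*(-4)) = -180*(-140) = 25200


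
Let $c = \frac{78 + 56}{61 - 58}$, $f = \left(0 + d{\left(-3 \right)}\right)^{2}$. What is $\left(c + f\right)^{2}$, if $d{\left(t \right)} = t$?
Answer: $\frac{25921}{9} \approx 2880.1$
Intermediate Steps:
$f = 9$ ($f = \left(0 - 3\right)^{2} = \left(-3\right)^{2} = 9$)
$c = \frac{134}{3} \approx 44.667$
$\left(c + f\right)^{2} = \left(\frac{134}{3} + 9\right)^{2} = \left(\frac{161}{3}\right)^{2} = \frac{25921}{9}$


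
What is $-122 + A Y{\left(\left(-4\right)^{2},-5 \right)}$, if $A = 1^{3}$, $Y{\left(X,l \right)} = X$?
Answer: $-106$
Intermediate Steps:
$A = 1$
$-122 + A Y{\left(\left(-4\right)^{2},-5 \right)} = -122 + 1 \left(-4\right)^{2} = -122 + 1 \cdot 16 = -122 + 16 = -106$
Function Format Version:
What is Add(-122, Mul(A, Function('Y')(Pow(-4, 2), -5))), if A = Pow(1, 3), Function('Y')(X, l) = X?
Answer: -106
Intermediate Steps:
A = 1
Add(-122, Mul(A, Function('Y')(Pow(-4, 2), -5))) = Add(-122, Mul(1, Pow(-4, 2))) = Add(-122, Mul(1, 16)) = Add(-122, 16) = -106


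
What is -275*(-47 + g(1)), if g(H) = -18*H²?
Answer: 17875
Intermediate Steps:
-275*(-47 + g(1)) = -275*(-47 - 18*1²) = -275*(-47 - 18*1) = -275*(-47 - 18) = -275*(-65) = 17875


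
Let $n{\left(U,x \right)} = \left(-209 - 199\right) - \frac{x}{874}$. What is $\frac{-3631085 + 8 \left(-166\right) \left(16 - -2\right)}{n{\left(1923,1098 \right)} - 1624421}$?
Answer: $\frac{122863861}{54619294} \approx 2.2495$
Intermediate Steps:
$n{\left(U,x \right)} = -408 - \frac{x}{874}$ ($n{\left(U,x \right)} = \left(-209 - 199\right) - x \frac{1}{874} = -408 - \frac{x}{874}$)
$\frac{-3631085 + 8 \left(-166\right) \left(16 - -2\right)}{n{\left(1923,1098 \right)} - 1624421} = \frac{-3631085 + 8 \left(-166\right) \left(16 - -2\right)}{\left(-408 - \frac{549}{437}\right) - 1624421} = \frac{-3631085 - 1328 \left(16 + 2\right)}{\left(-408 - \frac{549}{437}\right) - 1624421} = \frac{-3631085 - 23904}{- \frac{178845}{437} - 1624421} = \frac{-3631085 - 23904}{- \frac{710050822}{437}} = \left(-3654989\right) \left(- \frac{437}{710050822}\right) = \frac{122863861}{54619294}$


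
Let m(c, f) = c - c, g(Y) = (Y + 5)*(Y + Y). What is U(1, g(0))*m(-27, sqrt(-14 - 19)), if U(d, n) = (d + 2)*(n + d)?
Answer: 0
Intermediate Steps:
g(Y) = 2*Y*(5 + Y) (g(Y) = (5 + Y)*(2*Y) = 2*Y*(5 + Y))
U(d, n) = (2 + d)*(d + n)
m(c, f) = 0
U(1, g(0))*m(-27, sqrt(-14 - 19)) = (1**2 + 2*1 + 2*(2*0*(5 + 0)) + 1*(2*0*(5 + 0)))*0 = (1 + 2 + 2*(2*0*5) + 1*(2*0*5))*0 = (1 + 2 + 2*0 + 1*0)*0 = (1 + 2 + 0 + 0)*0 = 3*0 = 0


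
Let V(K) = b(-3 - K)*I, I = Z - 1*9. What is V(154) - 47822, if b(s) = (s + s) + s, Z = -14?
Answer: -36989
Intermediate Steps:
I = -23 (I = -14 - 1*9 = -14 - 9 = -23)
b(s) = 3*s (b(s) = 2*s + s = 3*s)
V(K) = 207 + 69*K (V(K) = (3*(-3 - K))*(-23) = (-9 - 3*K)*(-23) = 207 + 69*K)
V(154) - 47822 = (207 + 69*154) - 47822 = (207 + 10626) - 47822 = 10833 - 47822 = -36989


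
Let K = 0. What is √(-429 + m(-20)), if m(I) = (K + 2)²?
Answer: 5*I*√17 ≈ 20.616*I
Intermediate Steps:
m(I) = 4 (m(I) = (0 + 2)² = 2² = 4)
√(-429 + m(-20)) = √(-429 + 4) = √(-425) = 5*I*√17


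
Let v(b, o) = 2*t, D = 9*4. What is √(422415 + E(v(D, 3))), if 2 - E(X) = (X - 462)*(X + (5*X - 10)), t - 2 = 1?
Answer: √434273 ≈ 658.99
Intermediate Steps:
t = 3 (t = 2 + 1 = 3)
D = 36
v(b, o) = 6 (v(b, o) = 2*3 = 6)
E(X) = 2 - (-462 + X)*(-10 + 6*X) (E(X) = 2 - (X - 462)*(X + (5*X - 10)) = 2 - (-462 + X)*(X + (-10 + 5*X)) = 2 - (-462 + X)*(-10 + 6*X))
√(422415 + E(v(D, 3))) = √(422415 + (-4618 - 6*6² + 2782*6)) = √(422415 + (-4618 - 6*36 + 16692)) = √(422415 + (-4618 - 216 + 16692)) = √(422415 + 11858) = √434273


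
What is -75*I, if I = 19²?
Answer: -27075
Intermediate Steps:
I = 361
-75*I = -75*361 = -1*27075 = -27075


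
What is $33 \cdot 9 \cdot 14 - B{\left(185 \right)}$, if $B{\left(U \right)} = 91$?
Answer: $4067$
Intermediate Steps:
$33 \cdot 9 \cdot 14 - B{\left(185 \right)} = 33 \cdot 9 \cdot 14 - 91 = 297 \cdot 14 - 91 = 4158 - 91 = 4067$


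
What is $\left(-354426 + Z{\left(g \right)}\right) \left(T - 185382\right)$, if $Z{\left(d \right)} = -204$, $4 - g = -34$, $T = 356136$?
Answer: $-60554491020$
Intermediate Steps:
$g = 38$ ($g = 4 - -34 = 4 + 34 = 38$)
$\left(-354426 + Z{\left(g \right)}\right) \left(T - 185382\right) = \left(-354426 - 204\right) \left(356136 - 185382\right) = \left(-354630\right) 170754 = -60554491020$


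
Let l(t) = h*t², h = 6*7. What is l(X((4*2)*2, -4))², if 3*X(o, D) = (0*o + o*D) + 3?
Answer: 2713784836/9 ≈ 3.0153e+8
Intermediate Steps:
h = 42
X(o, D) = 1 + D*o/3 (X(o, D) = ((0*o + o*D) + 3)/3 = ((0 + D*o) + 3)/3 = (D*o + 3)/3 = (3 + D*o)/3 = 1 + D*o/3)
l(t) = 42*t²
l(X((4*2)*2, -4))² = (42*(1 + (⅓)*(-4)*((4*2)*2))²)² = (42*(1 + (⅓)*(-4)*(8*2))²)² = (42*(1 + (⅓)*(-4)*16)²)² = (42*(1 - 64/3)²)² = (42*(-61/3)²)² = (42*(3721/9))² = (52094/3)² = 2713784836/9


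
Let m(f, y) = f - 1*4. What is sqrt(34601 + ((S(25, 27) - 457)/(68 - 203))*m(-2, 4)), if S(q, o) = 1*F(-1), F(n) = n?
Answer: sqrt(7780645)/15 ≈ 185.96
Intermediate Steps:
m(f, y) = -4 + f (m(f, y) = f - 4 = -4 + f)
S(q, o) = -1 (S(q, o) = 1*(-1) = -1)
sqrt(34601 + ((S(25, 27) - 457)/(68 - 203))*m(-2, 4)) = sqrt(34601 + ((-1 - 457)/(68 - 203))*(-4 - 2)) = sqrt(34601 - 458/(-135)*(-6)) = sqrt(34601 - 458*(-1/135)*(-6)) = sqrt(34601 + (458/135)*(-6)) = sqrt(34601 - 916/45) = sqrt(1556129/45) = sqrt(7780645)/15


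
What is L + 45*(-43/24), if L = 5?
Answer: -605/8 ≈ -75.625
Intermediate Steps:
L + 45*(-43/24) = 5 + 45*(-43/24) = 5 - 645/8 = -605/8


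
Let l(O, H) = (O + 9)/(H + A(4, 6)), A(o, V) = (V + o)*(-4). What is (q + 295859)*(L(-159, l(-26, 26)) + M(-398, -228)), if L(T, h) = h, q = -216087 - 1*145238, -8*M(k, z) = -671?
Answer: -155972745/28 ≈ -5.5705e+6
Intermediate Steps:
M(k, z) = 671/8 (M(k, z) = -⅛*(-671) = 671/8)
A(o, V) = -4*V - 4*o
l(O, H) = (9 + O)/(-40 + H) (l(O, H) = (O + 9)/(H + (-4*6 - 4*4)) = (9 + O)/(H + (-24 - 16)) = (9 + O)/(H - 40) = (9 + O)/(-40 + H))
q = -361325 (q = -216087 - 145238 = -361325)
(q + 295859)*(L(-159, l(-26, 26)) + M(-398, -228)) = (-361325 + 295859)*((9 - 26)/(-40 + 26) + 671/8) = -65466*(-17/(-14) + 671/8) = -65466*(-1/14*(-17) + 671/8) = -65466*(17/14 + 671/8) = -65466*4765/56 = -155972745/28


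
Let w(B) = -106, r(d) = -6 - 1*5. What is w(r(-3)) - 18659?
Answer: -18765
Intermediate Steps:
r(d) = -11 (r(d) = -6 - 5 = -11)
w(r(-3)) - 18659 = -106 - 18659 = -18765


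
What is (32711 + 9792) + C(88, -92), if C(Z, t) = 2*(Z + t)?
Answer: 42495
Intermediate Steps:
C(Z, t) = 2*Z + 2*t
(32711 + 9792) + C(88, -92) = (32711 + 9792) + (2*88 + 2*(-92)) = 42503 + (176 - 184) = 42503 - 8 = 42495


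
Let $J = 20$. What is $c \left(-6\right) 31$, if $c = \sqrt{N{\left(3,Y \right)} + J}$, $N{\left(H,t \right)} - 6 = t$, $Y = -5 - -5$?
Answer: $- 186 \sqrt{26} \approx -948.42$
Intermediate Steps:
$Y = 0$ ($Y = -5 + 5 = 0$)
$N{\left(H,t \right)} = 6 + t$
$c = \sqrt{26}$ ($c = \sqrt{\left(6 + 0\right) + 20} = \sqrt{6 + 20} = \sqrt{26} \approx 5.099$)
$c \left(-6\right) 31 = \sqrt{26} \left(-6\right) 31 = - 6 \sqrt{26} \cdot 31 = - 186 \sqrt{26}$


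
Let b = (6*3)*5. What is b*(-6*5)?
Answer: -2700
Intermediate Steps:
b = 90 (b = 18*5 = 90)
b*(-6*5) = 90*(-6*5) = 90*(-30) = -2700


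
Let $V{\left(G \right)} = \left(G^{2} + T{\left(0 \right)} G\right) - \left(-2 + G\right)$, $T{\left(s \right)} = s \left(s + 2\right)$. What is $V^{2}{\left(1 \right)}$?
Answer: $4$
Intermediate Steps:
$T{\left(s \right)} = s \left(2 + s\right)$
$V{\left(G \right)} = 2 + G^{2} - G$ ($V{\left(G \right)} = \left(G^{2} + 0 \left(2 + 0\right) G\right) - \left(-2 + G\right) = \left(G^{2} + 0 \cdot 2 G\right) - \left(-2 + G\right) = \left(G^{2} + 0 G\right) - \left(-2 + G\right) = \left(G^{2} + 0\right) - \left(-2 + G\right) = G^{2} - \left(-2 + G\right) = 2 + G^{2} - G$)
$V^{2}{\left(1 \right)} = \left(2 + 1^{2} - 1\right)^{2} = \left(2 + 1 - 1\right)^{2} = 2^{2} = 4$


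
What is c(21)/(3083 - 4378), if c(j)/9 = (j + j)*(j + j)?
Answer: -2268/185 ≈ -12.259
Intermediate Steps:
c(j) = 36*j² (c(j) = 9*((j + j)*(j + j)) = 9*((2*j)*(2*j)) = 9*(4*j²) = 36*j²)
c(21)/(3083 - 4378) = (36*21²)/(3083 - 4378) = (36*441)/(-1295) = 15876*(-1/1295) = -2268/185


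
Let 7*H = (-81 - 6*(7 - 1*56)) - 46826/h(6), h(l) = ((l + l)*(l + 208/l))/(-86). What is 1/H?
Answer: 122/147535 ≈ 0.00082692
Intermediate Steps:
h(l) = -l*(l + 208/l)/43 (h(l) = ((2*l)*(l + 208/l))*(-1/86) = (2*l*(l + 208/l))*(-1/86) = -l*(l + 208/l)/43)
H = 147535/122 (H = ((-81 - 6*(7 - 1*56)) - 46826/(-208/43 - 1/43*6²))/7 = ((-81 - 6*(7 - 56)) - 46826/(-208/43 - 1/43*36))/7 = ((-81 - 6*(-49)) - 46826/(-208/43 - 36/43))/7 = ((-81 + 294) - 46826/(-244/43))/7 = (213 - 46826*(-43/244))/7 = (213 + 1006759/122)/7 = (⅐)*(1032745/122) = 147535/122 ≈ 1209.3)
1/H = 1/(147535/122) = 122/147535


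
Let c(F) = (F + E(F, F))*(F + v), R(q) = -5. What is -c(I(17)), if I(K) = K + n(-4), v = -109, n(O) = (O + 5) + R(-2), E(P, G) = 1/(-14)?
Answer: 8688/7 ≈ 1241.1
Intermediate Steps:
E(P, G) = -1/14
n(O) = O (n(O) = (O + 5) - 5 = (5 + O) - 5 = O)
I(K) = -4 + K (I(K) = K - 4 = -4 + K)
c(F) = (-109 + F)*(-1/14 + F) (c(F) = (F - 1/14)*(F - 109) = (-1/14 + F)*(-109 + F) = (-109 + F)*(-1/14 + F))
-c(I(17)) = -(109/14 + (-4 + 17)² - 1527*(-4 + 17)/14) = -(109/14 + 13² - 1527/14*13) = -(109/14 + 169 - 19851/14) = -1*(-8688/7) = 8688/7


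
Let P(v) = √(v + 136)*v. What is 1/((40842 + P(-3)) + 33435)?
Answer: 1179/87572564 + √133/1839023844 ≈ 1.3469e-5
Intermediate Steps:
P(v) = v*√(136 + v) (P(v) = √(136 + v)*v = v*√(136 + v))
1/((40842 + P(-3)) + 33435) = 1/((40842 - 3*√(136 - 3)) + 33435) = 1/((40842 - 3*√133) + 33435) = 1/(74277 - 3*√133)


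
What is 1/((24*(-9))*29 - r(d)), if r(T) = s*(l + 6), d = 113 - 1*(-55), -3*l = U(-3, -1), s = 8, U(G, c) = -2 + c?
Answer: -1/6320 ≈ -0.00015823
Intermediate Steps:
l = 1 (l = -(-2 - 1)/3 = -⅓*(-3) = 1)
d = 168 (d = 113 + 55 = 168)
r(T) = 56 (r(T) = 8*(1 + 6) = 8*7 = 56)
1/((24*(-9))*29 - r(d)) = 1/((24*(-9))*29 - 1*56) = 1/(-216*29 - 56) = 1/(-6264 - 56) = 1/(-6320) = -1/6320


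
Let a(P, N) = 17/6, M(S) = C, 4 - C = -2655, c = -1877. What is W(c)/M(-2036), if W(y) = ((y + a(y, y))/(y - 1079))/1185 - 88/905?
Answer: -367866671/10115117747640 ≈ -3.6368e-5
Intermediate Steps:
C = 2659 (C = 4 - 1*(-2655) = 4 + 2655 = 2659)
M(S) = 2659
a(P, N) = 17/6 (a(P, N) = 17*(⅙) = 17/6)
W(y) = -88/905 + (17/6 + y)/(1185*(-1079 + y)) (W(y) = ((y + 17/6)/(y - 1079))/1185 - 88/905 = ((17/6 + y)/(-1079 + y))*(1/1185) - 88*1/905 = ((17/6 + y)/(-1079 + y))*(1/1185) - 88/905 = (17/6 + y)/(1185*(-1079 + y)) - 88/905 = -88/905 + (17/6 + y)/(1185*(-1079 + y)))
W(c)/M(-2036) = ((135024821 - 124050*(-1877))/(1286910*(-1079 - 1877)))/2659 = ((1/1286910)*(135024821 + 232841850)/(-2956))*(1/2659) = ((1/1286910)*(-1/2956)*367866671)*(1/2659) = -367866671/3804105960*1/2659 = -367866671/10115117747640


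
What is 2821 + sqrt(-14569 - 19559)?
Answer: 2821 + 12*I*sqrt(237) ≈ 2821.0 + 184.74*I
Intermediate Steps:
2821 + sqrt(-14569 - 19559) = 2821 + sqrt(-34128) = 2821 + 12*I*sqrt(237)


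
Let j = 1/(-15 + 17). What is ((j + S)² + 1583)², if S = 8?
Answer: 43837641/16 ≈ 2.7399e+6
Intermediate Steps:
j = ½ (j = 1/2 = ½ ≈ 0.50000)
((j + S)² + 1583)² = ((½ + 8)² + 1583)² = ((17/2)² + 1583)² = (289/4 + 1583)² = (6621/4)² = 43837641/16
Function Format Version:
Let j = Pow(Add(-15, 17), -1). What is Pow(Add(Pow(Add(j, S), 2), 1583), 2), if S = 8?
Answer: Rational(43837641, 16) ≈ 2.7399e+6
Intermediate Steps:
j = Rational(1, 2) (j = Pow(2, -1) = Rational(1, 2) ≈ 0.50000)
Pow(Add(Pow(Add(j, S), 2), 1583), 2) = Pow(Add(Pow(Add(Rational(1, 2), 8), 2), 1583), 2) = Pow(Add(Pow(Rational(17, 2), 2), 1583), 2) = Pow(Add(Rational(289, 4), 1583), 2) = Pow(Rational(6621, 4), 2) = Rational(43837641, 16)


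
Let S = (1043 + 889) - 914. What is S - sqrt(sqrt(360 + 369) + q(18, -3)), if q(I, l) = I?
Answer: 1018 - 3*sqrt(5) ≈ 1011.3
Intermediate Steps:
S = 1018 (S = 1932 - 914 = 1018)
S - sqrt(sqrt(360 + 369) + q(18, -3)) = 1018 - sqrt(sqrt(360 + 369) + 18) = 1018 - sqrt(sqrt(729) + 18) = 1018 - sqrt(27 + 18) = 1018 - sqrt(45) = 1018 - 3*sqrt(5)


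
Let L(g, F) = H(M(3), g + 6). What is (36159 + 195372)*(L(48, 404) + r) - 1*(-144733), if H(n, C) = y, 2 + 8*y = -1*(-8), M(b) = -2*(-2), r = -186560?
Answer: -172776419915/4 ≈ -4.3194e+10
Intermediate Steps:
M(b) = 4
y = ¾ (y = -¼ + (-1*(-8))/8 = -¼ + (⅛)*8 = -¼ + 1 = ¾ ≈ 0.75000)
H(n, C) = ¾
L(g, F) = ¾
(36159 + 195372)*(L(48, 404) + r) - 1*(-144733) = (36159 + 195372)*(¾ - 186560) - 1*(-144733) = 231531*(-746237/4) + 144733 = -172776998847/4 + 144733 = -172776419915/4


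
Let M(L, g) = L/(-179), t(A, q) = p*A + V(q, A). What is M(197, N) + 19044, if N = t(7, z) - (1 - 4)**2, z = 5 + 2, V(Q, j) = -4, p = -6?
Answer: 3408679/179 ≈ 19043.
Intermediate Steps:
z = 7
t(A, q) = -4 - 6*A (t(A, q) = -6*A - 4 = -4 - 6*A)
N = -55 (N = (-4 - 6*7) - (1 - 4)**2 = (-4 - 42) - 1*(-3)**2 = -46 - 1*9 = -46 - 9 = -55)
M(L, g) = -L/179 (M(L, g) = L*(-1/179) = -L/179)
M(197, N) + 19044 = -1/179*197 + 19044 = -197/179 + 19044 = 3408679/179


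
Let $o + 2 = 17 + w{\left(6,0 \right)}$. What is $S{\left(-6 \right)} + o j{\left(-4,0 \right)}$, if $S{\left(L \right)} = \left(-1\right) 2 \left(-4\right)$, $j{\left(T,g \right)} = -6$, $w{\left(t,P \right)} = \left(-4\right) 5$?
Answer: $38$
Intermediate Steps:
$w{\left(t,P \right)} = -20$
$o = -5$ ($o = -2 + \left(17 - 20\right) = -2 - 3 = -5$)
$S{\left(L \right)} = 8$ ($S{\left(L \right)} = \left(-2\right) \left(-4\right) = 8$)
$S{\left(-6 \right)} + o j{\left(-4,0 \right)} = 8 - -30 = 8 + 30 = 38$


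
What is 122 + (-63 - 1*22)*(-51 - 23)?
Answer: 6412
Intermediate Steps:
122 + (-63 - 1*22)*(-51 - 23) = 122 + (-63 - 22)*(-74) = 122 - 85*(-74) = 122 + 6290 = 6412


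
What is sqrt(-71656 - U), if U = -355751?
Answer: sqrt(284095) ≈ 533.01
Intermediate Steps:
sqrt(-71656 - U) = sqrt(-71656 - 1*(-355751)) = sqrt(-71656 + 355751) = sqrt(284095)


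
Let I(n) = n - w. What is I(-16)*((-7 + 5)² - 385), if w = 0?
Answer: 6096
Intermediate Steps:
I(n) = n (I(n) = n - 1*0 = n + 0 = n)
I(-16)*((-7 + 5)² - 385) = -16*((-7 + 5)² - 385) = -16*((-2)² - 385) = -16*(4 - 385) = -16*(-381) = 6096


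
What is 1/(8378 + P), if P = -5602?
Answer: 1/2776 ≈ 0.00036023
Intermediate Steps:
1/(8378 + P) = 1/(8378 - 5602) = 1/2776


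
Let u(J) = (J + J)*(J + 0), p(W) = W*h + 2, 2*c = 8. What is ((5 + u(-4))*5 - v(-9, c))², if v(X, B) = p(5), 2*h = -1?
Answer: 137641/4 ≈ 34410.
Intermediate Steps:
h = -½ (h = (½)*(-1) = -½ ≈ -0.50000)
c = 4 (c = (½)*8 = 4)
p(W) = 2 - W/2 (p(W) = W*(-½) + 2 = -W/2 + 2 = 2 - W/2)
v(X, B) = -½ (v(X, B) = 2 - ½*5 = 2 - 5/2 = -½)
u(J) = 2*J² (u(J) = (2*J)*J = 2*J²)
((5 + u(-4))*5 - v(-9, c))² = ((5 + 2*(-4)²)*5 - 1*(-½))² = ((5 + 2*16)*5 + ½)² = ((5 + 32)*5 + ½)² = (37*5 + ½)² = (185 + ½)² = (371/2)² = 137641/4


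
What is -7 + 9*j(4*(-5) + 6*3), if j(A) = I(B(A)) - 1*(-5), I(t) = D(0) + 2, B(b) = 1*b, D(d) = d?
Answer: 56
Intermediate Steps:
B(b) = b
I(t) = 2 (I(t) = 0 + 2 = 2)
j(A) = 7 (j(A) = 2 - 1*(-5) = 2 + 5 = 7)
-7 + 9*j(4*(-5) + 6*3) = -7 + 9*7 = -7 + 63 = 56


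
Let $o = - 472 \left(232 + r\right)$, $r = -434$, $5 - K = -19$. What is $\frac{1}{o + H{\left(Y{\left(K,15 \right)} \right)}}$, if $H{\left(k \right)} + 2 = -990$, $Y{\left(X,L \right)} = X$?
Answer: $\frac{1}{94352} \approx 1.0599 \cdot 10^{-5}$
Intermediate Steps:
$K = 24$ ($K = 5 - -19 = 5 + 19 = 24$)
$H{\left(k \right)} = -992$ ($H{\left(k \right)} = -2 - 990 = -992$)
$o = 95344$ ($o = - 472 \left(232 - 434\right) = \left(-472\right) \left(-202\right) = 95344$)
$\frac{1}{o + H{\left(Y{\left(K,15 \right)} \right)}} = \frac{1}{95344 - 992} = \frac{1}{94352}$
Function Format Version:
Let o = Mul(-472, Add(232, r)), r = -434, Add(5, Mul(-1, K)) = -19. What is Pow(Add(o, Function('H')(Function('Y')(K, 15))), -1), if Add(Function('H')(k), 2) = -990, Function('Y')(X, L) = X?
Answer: Rational(1, 94352) ≈ 1.0599e-5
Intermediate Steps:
K = 24 (K = Add(5, Mul(-1, -19)) = Add(5, 19) = 24)
Function('H')(k) = -992 (Function('H')(k) = Add(-2, -990) = -992)
o = 95344 (o = Mul(-472, Add(232, -434)) = Mul(-472, -202) = 95344)
Pow(Add(o, Function('H')(Function('Y')(K, 15))), -1) = Pow(Add(95344, -992), -1) = Pow(94352, -1) = Rational(1, 94352)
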